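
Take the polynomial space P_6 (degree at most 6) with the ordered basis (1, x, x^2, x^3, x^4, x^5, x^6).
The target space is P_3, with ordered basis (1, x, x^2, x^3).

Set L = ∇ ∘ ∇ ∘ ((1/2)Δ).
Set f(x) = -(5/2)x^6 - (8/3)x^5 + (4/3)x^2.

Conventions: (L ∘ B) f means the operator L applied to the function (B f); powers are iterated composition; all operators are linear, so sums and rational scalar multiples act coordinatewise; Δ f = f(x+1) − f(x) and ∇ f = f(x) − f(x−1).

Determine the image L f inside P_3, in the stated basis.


the result is g(x) = -150x^3 + 145x^2 - 145x + 35

Δ f = -15x^5 - (305/6)x^4 - (230/3)x^3 - (385/6)x^2 - (77/3)x - 23/6
((1/2)Δ) f = -(15/2)x^5 - (305/12)x^4 - (115/3)x^3 - (385/12)x^2 - (77/6)x - 23/12
∇ ((1/2)Δ) f = -(75/2)x^4 - (80/3)x^3 - (75/2)x^2 - (40/3)x - 7/6
∇ ∇ ((1/2)Δ) f = -150x^3 + 145x^2 - 145x + 35


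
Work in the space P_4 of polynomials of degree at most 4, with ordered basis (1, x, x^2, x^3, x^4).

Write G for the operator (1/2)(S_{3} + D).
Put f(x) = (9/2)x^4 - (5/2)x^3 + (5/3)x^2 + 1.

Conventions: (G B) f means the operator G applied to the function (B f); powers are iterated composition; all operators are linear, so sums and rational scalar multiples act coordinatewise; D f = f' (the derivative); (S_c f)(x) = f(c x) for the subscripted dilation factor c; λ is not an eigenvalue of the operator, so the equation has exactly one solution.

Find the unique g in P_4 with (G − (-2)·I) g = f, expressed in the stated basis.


write g with unknown coordinates in the stated basis and equate coefficients in (G − (-2)·I) g = f
solving from the highest basis element down gives g = (9/85)x^4 - (461/2635)x^3 + (30499/102765)x^2 - (8714/102765)x + 214244/513825
check: G g = (729/170)x^4 - (11331/5270)x^3 + (36759/34255)x^2 + (17428/102765)x + 85337/513825
so G g − (-2)·g = (9/2)x^4 - (5/2)x^3 + (5/3)x^2 + 1 = f ✓

g(x) = (9/85)x^4 - (461/2635)x^3 + (30499/102765)x^2 - (8714/102765)x + 214244/513825


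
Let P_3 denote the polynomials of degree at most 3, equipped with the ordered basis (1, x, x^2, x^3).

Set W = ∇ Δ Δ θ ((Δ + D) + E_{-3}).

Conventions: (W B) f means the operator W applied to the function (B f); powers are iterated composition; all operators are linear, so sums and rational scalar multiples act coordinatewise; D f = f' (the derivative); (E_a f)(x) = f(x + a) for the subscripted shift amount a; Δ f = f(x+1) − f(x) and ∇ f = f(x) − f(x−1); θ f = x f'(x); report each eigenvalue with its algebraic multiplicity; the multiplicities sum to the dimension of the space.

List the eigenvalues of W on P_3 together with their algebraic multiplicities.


image of 1: 0
image of x: 0
image of x^2: 0
image of x^3: 18
the matrix is upper triangular; its diagonal is (0, 0, 0, 0)
for a triangular matrix the eigenvalues are the diagonal entries, with algebraic multiplicity their repetition count

λ = 0 (multiplicity 4)


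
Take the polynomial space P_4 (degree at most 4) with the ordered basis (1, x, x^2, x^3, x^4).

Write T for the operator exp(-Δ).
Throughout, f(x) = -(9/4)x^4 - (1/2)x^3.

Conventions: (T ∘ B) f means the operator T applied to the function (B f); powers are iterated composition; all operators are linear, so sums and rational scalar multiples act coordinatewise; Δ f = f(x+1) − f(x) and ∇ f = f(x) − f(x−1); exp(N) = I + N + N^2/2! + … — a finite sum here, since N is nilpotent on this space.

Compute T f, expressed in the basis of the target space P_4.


the result is g(x) = -(9/4)x^4 + (17/2)x^3 + (3/2)x^2 - 9x - 11/4

order-1 term: 9x^3 + 15x^2 + (21/2)x + 11/4
order-2 term: -(27/2)x^2 - (57/2)x - 69/4
order-3 term: 9x + 14
order-4 term: -9/4
the series for exp(-Δ) f terminates at order 4
exp(-Δ) f = -(9/4)x^4 + (17/2)x^3 + (3/2)x^2 - 9x - 11/4


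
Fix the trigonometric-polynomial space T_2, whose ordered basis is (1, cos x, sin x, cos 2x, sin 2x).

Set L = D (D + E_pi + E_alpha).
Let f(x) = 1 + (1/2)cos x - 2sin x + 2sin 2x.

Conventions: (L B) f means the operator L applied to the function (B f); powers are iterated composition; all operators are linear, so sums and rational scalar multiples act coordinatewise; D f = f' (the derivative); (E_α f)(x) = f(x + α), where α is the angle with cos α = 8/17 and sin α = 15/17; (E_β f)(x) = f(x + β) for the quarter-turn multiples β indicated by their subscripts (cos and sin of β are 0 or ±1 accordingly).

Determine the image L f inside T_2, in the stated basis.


D f = -2cos x - (1/2)sin x + 4cos 2x
E_pi f = 1 - (1/2)cos x + 2sin x + 2sin 2x
E_alpha f = 1 - (26/17)cos x - (47/34)sin x + (480/289)cos 2x - (322/289)sin 2x
(D + E_pi + E_alpha) f = 2 - (137/34)cos x + (2/17)sin x + (1636/289)cos 2x + (256/289)sin 2x
D (D + E_pi + E_alpha) f = (2/17)cos x + (137/34)sin x + (512/289)cos 2x - (3272/289)sin 2x

g(x) = (2/17)cos x + (137/34)sin x + (512/289)cos 2x - (3272/289)sin 2x


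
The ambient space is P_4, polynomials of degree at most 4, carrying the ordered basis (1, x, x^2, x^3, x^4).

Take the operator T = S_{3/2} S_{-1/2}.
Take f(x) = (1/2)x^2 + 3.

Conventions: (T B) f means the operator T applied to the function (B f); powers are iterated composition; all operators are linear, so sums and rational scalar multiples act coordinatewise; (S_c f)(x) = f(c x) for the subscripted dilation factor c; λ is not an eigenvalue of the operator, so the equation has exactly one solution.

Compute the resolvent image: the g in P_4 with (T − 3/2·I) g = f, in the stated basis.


g(x) = -(8/15)x^2 - 6

write g with unknown coordinates in the stated basis and equate coefficients in (T − 3/2·I) g = f
solving from the highest basis element down gives g = -(8/15)x^2 - 6
check: T g = -(3/10)x^2 - 6
so T g − 3/2·g = (1/2)x^2 + 3 = f ✓


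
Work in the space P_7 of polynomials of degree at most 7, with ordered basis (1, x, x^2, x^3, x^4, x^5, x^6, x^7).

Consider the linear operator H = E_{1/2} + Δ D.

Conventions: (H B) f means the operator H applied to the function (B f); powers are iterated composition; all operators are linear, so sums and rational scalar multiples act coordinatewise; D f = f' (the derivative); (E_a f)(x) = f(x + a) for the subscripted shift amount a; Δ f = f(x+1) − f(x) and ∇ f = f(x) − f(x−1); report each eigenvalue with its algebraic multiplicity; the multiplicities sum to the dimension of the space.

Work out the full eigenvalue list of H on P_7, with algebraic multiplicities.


λ = 1 (multiplicity 8)

image of 1: 1
image of x: x + 1/2
image of x^2: x^2 + x + 9/4
image of x^3: x^3 + (3/2)x^2 + (27/4)x + 25/8
image of x^4: x^4 + 2x^3 + (27/2)x^2 + (25/2)x + 65/16
image of x^5: x^5 + (5/2)x^4 + (45/2)x^3 + (125/4)x^2 + (325/16)x + 161/32
image of x^6: x^6 + 3x^5 + (135/4)x^4 + (125/2)x^3 + (975/16)x^2 + (483/16)x + 385/64
image of x^7: x^7 + (7/2)x^6 + (189/4)x^5 + (875/8)x^4 + (2275/16)x^3 + (3381/32)x^2 + (2695/64)x + 897/128
the matrix is upper triangular; its diagonal is (1, 1, 1, 1, 1, 1, 1, 1)
for a triangular matrix the eigenvalues are the diagonal entries, with algebraic multiplicity their repetition count


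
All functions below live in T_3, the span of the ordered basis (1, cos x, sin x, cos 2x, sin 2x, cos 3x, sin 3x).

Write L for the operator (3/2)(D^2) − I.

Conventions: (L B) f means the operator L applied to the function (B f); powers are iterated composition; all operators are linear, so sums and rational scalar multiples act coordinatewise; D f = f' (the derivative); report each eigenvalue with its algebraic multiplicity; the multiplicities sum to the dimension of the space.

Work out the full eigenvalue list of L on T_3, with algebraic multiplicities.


image of 1: -1
image of cos x: -(5/2)cos x
image of sin x: -(5/2)sin x
image of cos 2x: -7cos 2x
image of sin 2x: -7sin 2x
image of cos 3x: -(29/2)cos 3x
image of sin 3x: -(29/2)sin 3x
the matrix is diagonal; its diagonal is (-1, -5/2, -5/2, -7, -7, -29/2, -29/2)
for a triangular matrix the eigenvalues are the diagonal entries, with algebraic multiplicity their repetition count

λ = -29/2 (multiplicity 2), λ = -7 (multiplicity 2), λ = -5/2 (multiplicity 2), λ = -1 (multiplicity 1)


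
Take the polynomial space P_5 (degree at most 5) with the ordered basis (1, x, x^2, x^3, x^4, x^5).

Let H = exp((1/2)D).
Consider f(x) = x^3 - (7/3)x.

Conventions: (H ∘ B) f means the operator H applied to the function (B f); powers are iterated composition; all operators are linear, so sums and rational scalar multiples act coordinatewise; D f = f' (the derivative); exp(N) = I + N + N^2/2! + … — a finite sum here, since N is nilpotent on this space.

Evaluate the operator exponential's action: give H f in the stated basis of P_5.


order-1 term: (3/2)x^2 - 7/6
order-2 term: (3/4)x
order-3 term: 1/8
the series for exp((1/2)D) f terminates at order 3
exp((1/2)D) f = x^3 + (3/2)x^2 - (19/12)x - 25/24

the result is g(x) = x^3 + (3/2)x^2 - (19/12)x - 25/24


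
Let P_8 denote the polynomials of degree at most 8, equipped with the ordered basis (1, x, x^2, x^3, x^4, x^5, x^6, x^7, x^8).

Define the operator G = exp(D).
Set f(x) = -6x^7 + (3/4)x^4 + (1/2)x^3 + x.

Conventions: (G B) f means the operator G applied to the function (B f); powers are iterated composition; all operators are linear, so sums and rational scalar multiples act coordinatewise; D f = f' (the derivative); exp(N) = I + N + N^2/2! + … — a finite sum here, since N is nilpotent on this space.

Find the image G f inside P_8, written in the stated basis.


order-1 term: -42x^6 + 3x^3 + (3/2)x^2 + 1
order-2 term: -126x^5 + (9/2)x^2 + (3/2)x
order-3 term: -210x^4 + 3x + 1/2
order-4 term: -210x^3 + 3/4
order-5 term: -126x^2
order-6 term: -42x
order-7 term: -6
the series for exp(D) f terminates at order 7
exp(D) f = -6x^7 - 42x^6 - 126x^5 - (837/4)x^4 - (413/2)x^3 - 120x^2 - (73/2)x - 15/4

the image equals g(x) = -6x^7 - 42x^6 - 126x^5 - (837/4)x^4 - (413/2)x^3 - 120x^2 - (73/2)x - 15/4


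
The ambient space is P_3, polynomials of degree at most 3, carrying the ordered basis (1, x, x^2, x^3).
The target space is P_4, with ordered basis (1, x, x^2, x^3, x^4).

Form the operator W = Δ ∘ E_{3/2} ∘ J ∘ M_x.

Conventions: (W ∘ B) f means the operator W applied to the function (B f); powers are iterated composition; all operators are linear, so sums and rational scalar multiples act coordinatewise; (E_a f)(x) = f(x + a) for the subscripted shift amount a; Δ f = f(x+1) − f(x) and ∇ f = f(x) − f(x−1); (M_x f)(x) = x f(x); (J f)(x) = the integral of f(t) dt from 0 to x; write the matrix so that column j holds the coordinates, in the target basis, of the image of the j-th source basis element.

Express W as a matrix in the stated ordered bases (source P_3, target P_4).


image of 1: x + 2
image of x: x^2 + 4x + 49/12
image of x^2: x^3 + 6x^2 + (49/4)x + 17/2
image of x^3: x^4 + 8x^3 + (49/2)x^2 + 34x + 1441/80
each image's coordinates form column j of the matrix

the matrix is [[2, 49/12, 17/2, 1441/80]; [1, 4, 49/4, 34]; [0, 1, 6, 49/2]; [0, 0, 1, 8]; [0, 0, 0, 1]] (rows listed top to bottom)


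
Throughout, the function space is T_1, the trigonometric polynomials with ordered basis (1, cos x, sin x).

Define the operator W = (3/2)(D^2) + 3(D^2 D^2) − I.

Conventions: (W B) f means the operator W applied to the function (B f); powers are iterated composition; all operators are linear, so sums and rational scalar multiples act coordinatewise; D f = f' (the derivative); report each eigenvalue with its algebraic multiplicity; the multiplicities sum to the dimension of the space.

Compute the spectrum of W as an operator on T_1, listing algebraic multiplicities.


image of 1: -1
image of cos x: (1/2)cos x
image of sin x: (1/2)sin x
the matrix is diagonal; its diagonal is (-1, 1/2, 1/2)
for a triangular matrix the eigenvalues are the diagonal entries, with algebraic multiplicity their repetition count

λ = -1 (multiplicity 1), λ = 1/2 (multiplicity 2)


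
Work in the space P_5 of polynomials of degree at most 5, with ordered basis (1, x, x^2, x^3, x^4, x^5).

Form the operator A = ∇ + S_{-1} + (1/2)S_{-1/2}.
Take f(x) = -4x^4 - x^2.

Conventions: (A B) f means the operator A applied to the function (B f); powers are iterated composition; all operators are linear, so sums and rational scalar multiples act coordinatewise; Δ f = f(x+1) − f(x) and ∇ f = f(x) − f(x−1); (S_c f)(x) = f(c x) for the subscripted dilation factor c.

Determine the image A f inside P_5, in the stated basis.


the result is g(x) = -(33/8)x^4 - 16x^3 + (183/8)x^2 - 18x + 5

∇ f = -16x^3 + 24x^2 - 18x + 5
S_{-1} f = -4x^4 - x^2
S_{-1/2} f = -(1/4)x^4 - (1/4)x^2
((1/2)S_{-1/2}) f = -(1/8)x^4 - (1/8)x^2
(∇ + S_{-1} + (1/2)S_{-1/2}) f = -(33/8)x^4 - 16x^3 + (183/8)x^2 - 18x + 5


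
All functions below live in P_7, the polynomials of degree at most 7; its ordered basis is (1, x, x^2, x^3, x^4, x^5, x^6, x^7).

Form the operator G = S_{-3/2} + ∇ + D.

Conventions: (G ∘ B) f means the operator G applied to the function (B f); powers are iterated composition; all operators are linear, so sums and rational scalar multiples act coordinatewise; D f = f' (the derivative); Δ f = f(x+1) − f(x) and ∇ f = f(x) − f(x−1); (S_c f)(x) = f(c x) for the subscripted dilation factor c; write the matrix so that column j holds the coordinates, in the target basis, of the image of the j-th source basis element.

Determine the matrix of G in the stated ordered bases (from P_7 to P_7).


the matrix is [[1, 2, -1, 1, -1, 1, -1, 1]; [0, -3/2, 4, -3, 4, -5, 6, -7]; [0, 0, 9/4, 6, -6, 10, -15, 21]; [0, 0, 0, -27/8, 8, -10, 20, -35]; [0, 0, 0, 0, 81/16, 10, -15, 35]; [0, 0, 0, 0, 0, -243/32, 12, -21]; [0, 0, 0, 0, 0, 0, 729/64, 14]; [0, 0, 0, 0, 0, 0, 0, -2187/128]] (rows listed top to bottom)

image of 1: 1
image of x: -(3/2)x + 2
image of x^2: (9/4)x^2 + 4x - 1
image of x^3: -(27/8)x^3 + 6x^2 - 3x + 1
image of x^4: (81/16)x^4 + 8x^3 - 6x^2 + 4x - 1
image of x^5: -(243/32)x^5 + 10x^4 - 10x^3 + 10x^2 - 5x + 1
image of x^6: (729/64)x^6 + 12x^5 - 15x^4 + 20x^3 - 15x^2 + 6x - 1
image of x^7: -(2187/128)x^7 + 14x^6 - 21x^5 + 35x^4 - 35x^3 + 21x^2 - 7x + 1
each image's coordinates form column j of the matrix


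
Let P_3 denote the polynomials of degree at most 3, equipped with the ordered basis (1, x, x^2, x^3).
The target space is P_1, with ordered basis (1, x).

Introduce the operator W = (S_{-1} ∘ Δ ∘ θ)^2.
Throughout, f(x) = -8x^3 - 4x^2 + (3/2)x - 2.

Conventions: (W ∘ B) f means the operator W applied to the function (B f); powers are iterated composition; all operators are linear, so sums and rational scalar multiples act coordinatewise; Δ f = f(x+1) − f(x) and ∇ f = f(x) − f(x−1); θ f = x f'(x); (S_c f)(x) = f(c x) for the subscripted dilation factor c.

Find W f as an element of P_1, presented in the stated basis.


θ f = -24x^3 - 8x^2 + (3/2)x
Δ θ f = -72x^2 - 88x - 61/2
S_{-1} Δ θ f = -72x^2 + 88x - 61/2
θ (S_{-1} ∘ Δ ∘ θ) f = -144x^2 + 88x
Δ θ (S_{-1} ∘ Δ ∘ θ) f = -288x - 56
S_{-1} Δ θ (S_{-1} ∘ Δ ∘ θ) f = 288x - 56

the result is g(x) = 288x - 56


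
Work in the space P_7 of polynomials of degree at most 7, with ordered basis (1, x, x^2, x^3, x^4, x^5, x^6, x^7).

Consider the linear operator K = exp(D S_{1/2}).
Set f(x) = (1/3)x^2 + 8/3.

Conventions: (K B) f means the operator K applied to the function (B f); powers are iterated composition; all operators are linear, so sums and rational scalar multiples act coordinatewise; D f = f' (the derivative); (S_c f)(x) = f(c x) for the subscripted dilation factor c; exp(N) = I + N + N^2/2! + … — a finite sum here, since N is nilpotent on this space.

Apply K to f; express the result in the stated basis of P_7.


order-1 term: (1/6)x
order-2 term: 1/24
the series for exp(D S_{1/2}) f terminates at order 2
exp(D S_{1/2}) f = (1/3)x^2 + (1/6)x + 65/24

g(x) = (1/3)x^2 + (1/6)x + 65/24


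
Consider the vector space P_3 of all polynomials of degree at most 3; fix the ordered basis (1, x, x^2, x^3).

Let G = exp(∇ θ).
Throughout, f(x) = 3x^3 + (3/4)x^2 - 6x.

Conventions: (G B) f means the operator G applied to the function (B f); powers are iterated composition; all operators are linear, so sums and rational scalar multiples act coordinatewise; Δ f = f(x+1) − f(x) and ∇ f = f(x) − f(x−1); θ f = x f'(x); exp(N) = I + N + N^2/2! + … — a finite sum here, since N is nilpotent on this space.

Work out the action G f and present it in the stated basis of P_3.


g(x) = 3x^3 + (111/4)x^2 + 24x - 39/2

order-1 term: 27x^2 - 24x + 3/2
order-2 term: 54x - 39
order-3 term: 18
the series for exp(∇ θ) f terminates at order 3
exp(∇ θ) f = 3x^3 + (111/4)x^2 + 24x - 39/2


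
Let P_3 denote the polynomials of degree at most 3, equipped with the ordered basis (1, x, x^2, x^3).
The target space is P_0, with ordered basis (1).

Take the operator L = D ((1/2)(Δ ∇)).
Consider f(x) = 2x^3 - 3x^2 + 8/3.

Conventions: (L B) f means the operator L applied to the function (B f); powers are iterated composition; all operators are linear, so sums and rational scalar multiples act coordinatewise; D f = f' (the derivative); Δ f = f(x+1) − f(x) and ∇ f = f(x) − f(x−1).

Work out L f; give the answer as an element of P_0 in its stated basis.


the image equals g(x) = 6

∇ f = 6x^2 - 12x + 5
Δ ∇ f = 12x - 6
((1/2)(Δ ∇)) f = 6x - 3
D ((1/2)(Δ ∇)) f = 6


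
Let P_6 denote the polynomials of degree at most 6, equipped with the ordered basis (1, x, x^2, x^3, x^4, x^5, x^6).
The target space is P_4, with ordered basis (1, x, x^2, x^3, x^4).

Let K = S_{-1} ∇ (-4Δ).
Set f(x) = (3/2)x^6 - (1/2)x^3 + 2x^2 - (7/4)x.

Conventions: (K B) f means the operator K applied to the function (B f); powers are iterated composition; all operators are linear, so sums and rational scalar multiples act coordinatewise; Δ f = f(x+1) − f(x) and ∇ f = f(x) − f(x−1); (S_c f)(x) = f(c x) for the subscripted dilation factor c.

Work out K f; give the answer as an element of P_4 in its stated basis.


the image equals g(x) = -180x^4 - 180x^2 - 12x - 28

Δ f = 9x^5 + (45/2)x^4 + 30x^3 + 21x^2 + (23/2)x + 5/4
(-4Δ) f = -36x^5 - 90x^4 - 120x^3 - 84x^2 - 46x - 5
∇ (-4Δ) f = -180x^4 - 180x^2 + 12x - 28
S_{-1} ∇ (-4Δ) f = -180x^4 - 180x^2 - 12x - 28


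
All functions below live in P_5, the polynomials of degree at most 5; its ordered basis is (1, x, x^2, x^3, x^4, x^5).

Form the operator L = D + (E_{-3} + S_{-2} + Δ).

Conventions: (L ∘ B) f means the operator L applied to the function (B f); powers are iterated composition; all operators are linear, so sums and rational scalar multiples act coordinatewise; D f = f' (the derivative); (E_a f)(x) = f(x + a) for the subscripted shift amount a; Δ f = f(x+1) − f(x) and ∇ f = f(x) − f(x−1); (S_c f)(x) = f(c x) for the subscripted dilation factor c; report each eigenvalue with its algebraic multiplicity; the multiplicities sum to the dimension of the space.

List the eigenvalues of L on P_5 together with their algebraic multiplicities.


λ = -31 (multiplicity 1), λ = -7 (multiplicity 1), λ = -1 (multiplicity 1), λ = 2 (multiplicity 1), λ = 5 (multiplicity 1), λ = 17 (multiplicity 1)

image of 1: 2
image of x: -x - 1
image of x^2: 5x^2 - 2x + 10
image of x^3: -7x^3 - 3x^2 + 30x - 26
image of x^4: 17x^4 - 4x^3 + 60x^2 - 104x + 82
image of x^5: -31x^5 - 5x^4 + 100x^3 - 260x^2 + 410x - 242
the matrix is upper triangular; its diagonal is (2, -1, 5, -7, 17, -31)
for a triangular matrix the eigenvalues are the diagonal entries, with algebraic multiplicity their repetition count


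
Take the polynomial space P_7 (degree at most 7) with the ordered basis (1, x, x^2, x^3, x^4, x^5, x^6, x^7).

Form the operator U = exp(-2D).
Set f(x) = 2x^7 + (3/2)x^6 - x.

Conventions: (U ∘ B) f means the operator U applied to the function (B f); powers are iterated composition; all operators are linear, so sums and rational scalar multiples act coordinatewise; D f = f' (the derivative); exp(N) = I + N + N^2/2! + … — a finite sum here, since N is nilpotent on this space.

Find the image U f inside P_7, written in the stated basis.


the image equals g(x) = 2x^7 - (53/2)x^6 + 150x^5 - 470x^4 + 880x^3 - 984x^2 + 607x - 158

order-1 term: -28x^6 - 18x^5 + 2
order-2 term: 168x^5 + 90x^4
order-3 term: -560x^4 - 240x^3
order-4 term: 1120x^3 + 360x^2
order-5 term: -1344x^2 - 288x
order-6 term: 896x + 96
order-7 term: -256
the series for exp(-2D) f terminates at order 7
exp(-2D) f = 2x^7 - (53/2)x^6 + 150x^5 - 470x^4 + 880x^3 - 984x^2 + 607x - 158


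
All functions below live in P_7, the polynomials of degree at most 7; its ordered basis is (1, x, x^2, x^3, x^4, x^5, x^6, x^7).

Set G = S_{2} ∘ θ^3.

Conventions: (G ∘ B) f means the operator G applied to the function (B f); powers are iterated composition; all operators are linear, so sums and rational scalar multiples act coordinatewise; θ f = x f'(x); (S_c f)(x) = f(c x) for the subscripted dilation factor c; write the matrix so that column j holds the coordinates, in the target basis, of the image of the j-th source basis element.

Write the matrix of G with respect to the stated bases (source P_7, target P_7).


the matrix is [[0, 0, 0, 0, 0, 0, 0, 0]; [0, 2, 0, 0, 0, 0, 0, 0]; [0, 0, 32, 0, 0, 0, 0, 0]; [0, 0, 0, 216, 0, 0, 0, 0]; [0, 0, 0, 0, 1024, 0, 0, 0]; [0, 0, 0, 0, 0, 4000, 0, 0]; [0, 0, 0, 0, 0, 0, 13824, 0]; [0, 0, 0, 0, 0, 0, 0, 43904]] (rows listed top to bottom)

image of 1: 0
image of x: 2x
image of x^2: 32x^2
image of x^3: 216x^3
image of x^4: 1024x^4
image of x^5: 4000x^5
image of x^6: 13824x^6
image of x^7: 43904x^7
each image's coordinates form column j of the matrix


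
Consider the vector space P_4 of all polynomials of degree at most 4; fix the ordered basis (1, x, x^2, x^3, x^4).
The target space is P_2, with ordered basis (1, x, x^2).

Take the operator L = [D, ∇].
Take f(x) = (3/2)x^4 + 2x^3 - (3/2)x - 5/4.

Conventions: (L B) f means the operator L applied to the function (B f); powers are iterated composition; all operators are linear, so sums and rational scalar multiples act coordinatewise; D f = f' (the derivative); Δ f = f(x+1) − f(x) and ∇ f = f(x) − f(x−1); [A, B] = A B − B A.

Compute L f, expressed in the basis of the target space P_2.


g(x) = 0

∇ f = 6x^3 - 3x^2 - 1
D ∇ f = 18x^2 - 6x
D f = 6x^3 + 6x^2 - 3/2
∇ D f = 18x^2 - 6x
[D, ∇] f = 0


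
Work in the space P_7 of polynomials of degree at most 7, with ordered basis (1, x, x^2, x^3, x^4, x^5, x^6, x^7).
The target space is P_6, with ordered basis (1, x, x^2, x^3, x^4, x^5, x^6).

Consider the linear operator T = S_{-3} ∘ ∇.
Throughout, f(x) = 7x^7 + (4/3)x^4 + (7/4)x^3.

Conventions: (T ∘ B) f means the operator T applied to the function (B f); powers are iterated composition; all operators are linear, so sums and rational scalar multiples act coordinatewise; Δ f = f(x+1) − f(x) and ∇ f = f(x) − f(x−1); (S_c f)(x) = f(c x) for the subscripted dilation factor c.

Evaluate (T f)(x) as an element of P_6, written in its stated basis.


g(x) = 35721x^6 + 35721x^5 + 19845x^4 + 6471x^3 + (5193/4)x^2 + (587/4)x + 89/12

∇ f = 49x^6 - 147x^5 + 245x^4 - (719/3)x^3 + (577/4)x^2 - (587/12)x + 89/12
S_{-3} ∇ f = 35721x^6 + 35721x^5 + 19845x^4 + 6471x^3 + (5193/4)x^2 + (587/4)x + 89/12


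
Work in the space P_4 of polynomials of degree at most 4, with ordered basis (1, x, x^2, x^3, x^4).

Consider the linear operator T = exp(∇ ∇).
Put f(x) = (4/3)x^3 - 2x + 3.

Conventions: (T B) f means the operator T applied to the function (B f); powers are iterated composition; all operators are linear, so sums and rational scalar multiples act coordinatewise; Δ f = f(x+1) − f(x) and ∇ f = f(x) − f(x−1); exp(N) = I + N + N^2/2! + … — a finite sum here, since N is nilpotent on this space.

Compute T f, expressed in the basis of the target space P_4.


order-1 term: 8x - 8
the series for exp(∇ ∇) f terminates at order 1
exp(∇ ∇) f = (4/3)x^3 + 6x - 5

g(x) = (4/3)x^3 + 6x - 5


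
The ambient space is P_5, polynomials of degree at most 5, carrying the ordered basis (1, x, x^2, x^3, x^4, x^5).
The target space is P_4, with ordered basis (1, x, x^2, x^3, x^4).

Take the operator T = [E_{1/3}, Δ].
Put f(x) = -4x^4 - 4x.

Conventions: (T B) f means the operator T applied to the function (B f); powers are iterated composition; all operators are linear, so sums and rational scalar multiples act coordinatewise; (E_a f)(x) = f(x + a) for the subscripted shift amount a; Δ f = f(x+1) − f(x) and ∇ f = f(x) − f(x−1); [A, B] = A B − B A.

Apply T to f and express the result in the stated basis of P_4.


Δ f = -16x^3 - 24x^2 - 16x - 8
E_{1/3} Δ f = -16x^3 - 40x^2 - (112/3)x - 448/27
E_{1/3} f = -4x^4 - (16/3)x^3 - (8/3)x^2 - (124/27)x - 112/81
Δ E_{1/3} f = -16x^3 - 40x^2 - (112/3)x - 448/27
[E_{1/3}, Δ] f = 0

the image equals g(x) = 0


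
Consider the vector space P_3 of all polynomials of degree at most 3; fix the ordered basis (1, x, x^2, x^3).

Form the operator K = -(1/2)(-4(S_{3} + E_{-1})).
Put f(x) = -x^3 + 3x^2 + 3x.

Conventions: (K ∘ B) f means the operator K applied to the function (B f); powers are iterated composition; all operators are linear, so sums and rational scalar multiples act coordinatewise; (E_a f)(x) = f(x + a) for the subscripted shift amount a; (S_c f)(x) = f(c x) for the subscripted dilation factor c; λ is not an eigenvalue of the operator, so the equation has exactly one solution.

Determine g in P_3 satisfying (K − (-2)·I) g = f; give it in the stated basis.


write g with unknown coordinates in the stated basis and equate coefficients in (K − (-2)·I) g = f
solving from the highest basis element down gives g = -(1/58)x^3 + (42/319)x^2 + (579/1595)x + 683/9570
check: K g = -(28/29)x^3 + (873/319)x^2 + (3627/1595)x - 683/4785
so K g − (-2)·g = -x^3 + 3x^2 + 3x = f ✓

the result is g(x) = -(1/58)x^3 + (42/319)x^2 + (579/1595)x + 683/9570


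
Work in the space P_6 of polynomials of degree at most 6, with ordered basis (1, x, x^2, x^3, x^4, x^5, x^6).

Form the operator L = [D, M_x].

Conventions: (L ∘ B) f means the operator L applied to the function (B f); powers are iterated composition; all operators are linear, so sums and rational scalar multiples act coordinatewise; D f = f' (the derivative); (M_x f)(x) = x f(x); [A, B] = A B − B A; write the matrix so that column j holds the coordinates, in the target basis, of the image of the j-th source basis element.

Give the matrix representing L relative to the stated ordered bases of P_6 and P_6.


image of 1: 1
image of x: x
image of x^2: x^2
image of x^3: x^3
image of x^4: x^4
image of x^5: x^5
image of x^6: x^6
each image's coordinates form column j of the matrix

the matrix is [[1, 0, 0, 0, 0, 0, 0]; [0, 1, 0, 0, 0, 0, 0]; [0, 0, 1, 0, 0, 0, 0]; [0, 0, 0, 1, 0, 0, 0]; [0, 0, 0, 0, 1, 0, 0]; [0, 0, 0, 0, 0, 1, 0]; [0, 0, 0, 0, 0, 0, 1]] (rows listed top to bottom)


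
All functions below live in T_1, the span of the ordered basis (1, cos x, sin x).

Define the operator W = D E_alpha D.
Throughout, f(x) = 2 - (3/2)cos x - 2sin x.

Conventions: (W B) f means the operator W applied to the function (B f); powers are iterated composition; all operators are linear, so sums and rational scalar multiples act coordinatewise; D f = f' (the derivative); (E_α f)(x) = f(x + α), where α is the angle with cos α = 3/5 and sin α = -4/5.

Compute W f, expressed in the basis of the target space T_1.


the image equals g(x) = -(7/10)cos x + (12/5)sin x

D f = -2cos x + (3/2)sin x
E_alpha D f = -(12/5)cos x - (7/10)sin x
D E_alpha D f = -(7/10)cos x + (12/5)sin x


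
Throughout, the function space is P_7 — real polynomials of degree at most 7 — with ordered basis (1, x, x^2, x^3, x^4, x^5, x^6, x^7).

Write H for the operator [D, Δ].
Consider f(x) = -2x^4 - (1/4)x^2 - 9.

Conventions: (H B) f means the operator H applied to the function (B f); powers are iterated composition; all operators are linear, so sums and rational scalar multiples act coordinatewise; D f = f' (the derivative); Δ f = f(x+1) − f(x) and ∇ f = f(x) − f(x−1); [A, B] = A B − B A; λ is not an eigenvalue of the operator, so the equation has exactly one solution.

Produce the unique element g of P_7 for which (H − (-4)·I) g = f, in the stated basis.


g(x) = -(1/2)x^4 - (1/16)x^2 - 9/4

write g with unknown coordinates in the stated basis and equate coefficients in (H − (-4)·I) g = f
solving from the highest basis element down gives g = -(1/2)x^4 - (1/16)x^2 - 9/4
check: H g = 0
so H g − (-4)·g = -2x^4 - (1/4)x^2 - 9 = f ✓


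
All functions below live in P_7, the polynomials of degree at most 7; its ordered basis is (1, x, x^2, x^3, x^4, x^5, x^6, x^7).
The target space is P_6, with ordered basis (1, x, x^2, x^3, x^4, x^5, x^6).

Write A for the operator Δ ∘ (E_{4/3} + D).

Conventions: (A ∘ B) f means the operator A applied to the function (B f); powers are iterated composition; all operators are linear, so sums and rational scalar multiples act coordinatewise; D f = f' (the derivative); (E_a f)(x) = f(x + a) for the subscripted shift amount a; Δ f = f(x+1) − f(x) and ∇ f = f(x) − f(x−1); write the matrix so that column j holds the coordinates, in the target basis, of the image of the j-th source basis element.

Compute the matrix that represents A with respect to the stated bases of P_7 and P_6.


image of 1: 0
image of x: 1
image of x^2: 2x + 17/3
image of x^3: 3x^2 + 17x + 40/3
image of x^4: 4x^3 + 34x^2 + (160/3)x + 823/27
image of x^5: 5x^4 + (170/3)x^3 + (400/3)x^2 + (4115/27)x + 5666/81
image of x^6: 6x^5 + 85x^4 + (800/3)x^3 + (4115/9)x^2 + (11332/27)x + 13103/81
image of x^7: 7x^6 + 119x^5 + (1400/3)x^4 + (28805/27)x^3 + (39662/27)x^2 + (91721/81)x + 274156/729
each image's coordinates form column j of the matrix

the matrix is [[0, 1, 17/3, 40/3, 823/27, 5666/81, 13103/81, 274156/729]; [0, 0, 2, 17, 160/3, 4115/27, 11332/27, 91721/81]; [0, 0, 0, 3, 34, 400/3, 4115/9, 39662/27]; [0, 0, 0, 0, 4, 170/3, 800/3, 28805/27]; [0, 0, 0, 0, 0, 5, 85, 1400/3]; [0, 0, 0, 0, 0, 0, 6, 119]; [0, 0, 0, 0, 0, 0, 0, 7]] (rows listed top to bottom)


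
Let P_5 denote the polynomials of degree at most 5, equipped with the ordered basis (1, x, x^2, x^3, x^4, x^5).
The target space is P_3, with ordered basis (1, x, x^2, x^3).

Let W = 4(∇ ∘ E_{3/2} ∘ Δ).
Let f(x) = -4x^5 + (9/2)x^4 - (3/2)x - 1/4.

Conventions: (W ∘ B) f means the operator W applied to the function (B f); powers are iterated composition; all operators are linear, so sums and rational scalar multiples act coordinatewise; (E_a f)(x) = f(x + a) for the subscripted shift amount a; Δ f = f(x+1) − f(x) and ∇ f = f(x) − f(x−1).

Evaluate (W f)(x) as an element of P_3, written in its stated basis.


the image equals g(x) = -320x^3 - 1224x^2 - 1672x - 798

Δ f = -20x^4 - 22x^3 - 13x^2 - 2x - 1
E_{3/2} Δ f = -20x^4 - 142x^3 - 382x^2 - (919/2)x - 835/4
∇ E_{3/2} Δ f = -80x^3 - 306x^2 - 418x - 399/2
(4(∇ ∘ E_{3/2} ∘ Δ)) f = -320x^3 - 1224x^2 - 1672x - 798


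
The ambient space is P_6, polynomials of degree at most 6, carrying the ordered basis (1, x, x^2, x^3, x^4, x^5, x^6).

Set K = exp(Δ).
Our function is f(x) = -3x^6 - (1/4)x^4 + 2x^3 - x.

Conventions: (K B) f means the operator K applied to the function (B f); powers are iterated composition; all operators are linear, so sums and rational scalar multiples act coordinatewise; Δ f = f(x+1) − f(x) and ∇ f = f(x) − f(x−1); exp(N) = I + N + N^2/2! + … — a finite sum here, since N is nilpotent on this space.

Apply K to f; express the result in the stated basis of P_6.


the result is g(x) = -3x^6 - 18x^5 - (361/4)x^4 - 299x^3 - 672x^2 - 930x - 2415/4

order-1 term: -18x^5 - 45x^4 - 61x^3 - (81/2)x^2 - 13x - 9/4
order-2 term: -45x^4 - 180x^3 - (633/2)x^2 - 267x - 355/4
order-3 term: -60x^3 - 270x^2 - 451x - 539/2
order-4 term: -45x^2 - 180x - 781/4
order-5 term: -18x - 45
order-6 term: -3
the series for exp(Δ) f terminates at order 6
exp(Δ) f = -3x^6 - 18x^5 - (361/4)x^4 - 299x^3 - 672x^2 - 930x - 2415/4


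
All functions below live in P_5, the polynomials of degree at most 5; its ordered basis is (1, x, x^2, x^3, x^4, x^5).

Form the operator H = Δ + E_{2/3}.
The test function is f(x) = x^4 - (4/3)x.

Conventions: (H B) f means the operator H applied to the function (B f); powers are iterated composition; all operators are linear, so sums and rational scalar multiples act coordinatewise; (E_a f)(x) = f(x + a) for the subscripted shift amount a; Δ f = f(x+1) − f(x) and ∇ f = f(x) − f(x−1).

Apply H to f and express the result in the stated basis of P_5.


g(x) = x^4 + (20/3)x^3 + (26/3)x^2 + (104/27)x - 83/81

Δ f = 4x^3 + 6x^2 + 4x - 1/3
E_{2/3} f = x^4 + (8/3)x^3 + (8/3)x^2 - (4/27)x - 56/81
(Δ + E_{2/3}) f = x^4 + (20/3)x^3 + (26/3)x^2 + (104/27)x - 83/81


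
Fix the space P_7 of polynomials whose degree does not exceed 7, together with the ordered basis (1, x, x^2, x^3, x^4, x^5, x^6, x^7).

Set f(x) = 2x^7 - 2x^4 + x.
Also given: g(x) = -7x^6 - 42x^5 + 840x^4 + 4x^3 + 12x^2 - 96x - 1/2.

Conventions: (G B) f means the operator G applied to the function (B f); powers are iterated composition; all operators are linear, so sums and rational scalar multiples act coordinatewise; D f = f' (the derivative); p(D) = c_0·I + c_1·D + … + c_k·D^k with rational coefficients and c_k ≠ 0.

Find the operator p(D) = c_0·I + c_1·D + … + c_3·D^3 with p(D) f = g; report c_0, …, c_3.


p(D) = -(1/2)·D − (1/2)·D^2 + 2·D^3, i.e. c_0 = 0, c_1 = -1/2, c_2 = -1/2, c_3 = 2

D^0 f = 2x^7 - 2x^4 + x
D^1 f = 14x^6 - 8x^3 + 1
D^2 f = 84x^5 - 24x^2
D^3 f = 420x^4 - 48x
matching coefficients of g against c_0 f + c_1 Df + … from the top degree down determines the c_i
solution: c_0 = 0, c_1 = -1/2, c_2 = -1/2, c_3 = 2


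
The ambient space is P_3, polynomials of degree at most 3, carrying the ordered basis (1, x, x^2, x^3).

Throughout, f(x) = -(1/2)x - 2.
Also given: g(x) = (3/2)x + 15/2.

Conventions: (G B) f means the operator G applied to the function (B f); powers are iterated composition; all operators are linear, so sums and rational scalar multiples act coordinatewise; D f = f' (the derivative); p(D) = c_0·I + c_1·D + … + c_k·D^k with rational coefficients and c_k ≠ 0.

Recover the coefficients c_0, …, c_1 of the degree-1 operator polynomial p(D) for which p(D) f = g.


D^0 f = -(1/2)x - 2
D^1 f = -1/2
matching coefficients of g against c_0 f + c_1 Df + … from the top degree down determines the c_i
solution: c_0 = -3, c_1 = -3

p(D) = -3·I − 3·D, i.e. c_0 = -3, c_1 = -3


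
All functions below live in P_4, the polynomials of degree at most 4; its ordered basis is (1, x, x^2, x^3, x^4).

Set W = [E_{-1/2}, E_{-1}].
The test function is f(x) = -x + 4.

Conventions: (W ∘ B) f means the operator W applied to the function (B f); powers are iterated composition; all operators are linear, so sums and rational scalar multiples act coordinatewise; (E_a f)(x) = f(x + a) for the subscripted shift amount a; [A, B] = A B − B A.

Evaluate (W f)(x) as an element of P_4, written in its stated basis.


g(x) = 0

E_{-1} f = -x + 5
E_{-1/2} E_{-1} f = -x + 11/2
E_{-1/2} f = -x + 9/2
E_{-1} E_{-1/2} f = -x + 11/2
[E_{-1/2}, E_{-1}] f = 0


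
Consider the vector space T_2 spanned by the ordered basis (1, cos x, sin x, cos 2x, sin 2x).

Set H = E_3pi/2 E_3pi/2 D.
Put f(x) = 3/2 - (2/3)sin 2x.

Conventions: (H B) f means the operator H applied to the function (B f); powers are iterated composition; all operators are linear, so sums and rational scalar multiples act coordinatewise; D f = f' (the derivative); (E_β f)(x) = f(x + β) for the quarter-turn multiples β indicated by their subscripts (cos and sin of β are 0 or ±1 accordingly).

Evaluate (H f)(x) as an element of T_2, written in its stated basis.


D f = -(4/3)cos 2x
E_3pi/2 D f = (4/3)cos 2x
E_3pi/2 E_3pi/2 D f = -(4/3)cos 2x

the image equals g(x) = -(4/3)cos 2x


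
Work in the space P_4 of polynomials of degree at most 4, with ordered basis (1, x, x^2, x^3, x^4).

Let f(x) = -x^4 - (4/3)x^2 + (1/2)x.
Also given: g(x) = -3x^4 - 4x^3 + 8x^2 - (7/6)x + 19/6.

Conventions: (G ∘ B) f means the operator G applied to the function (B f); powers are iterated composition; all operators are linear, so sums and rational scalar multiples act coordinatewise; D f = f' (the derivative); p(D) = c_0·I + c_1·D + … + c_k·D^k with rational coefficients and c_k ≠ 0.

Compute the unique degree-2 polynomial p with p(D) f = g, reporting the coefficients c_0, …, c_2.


p(D) = 3·I + D − D^2, i.e. c_0 = 3, c_1 = 1, c_2 = -1

D^0 f = -x^4 - (4/3)x^2 + (1/2)x
D^1 f = -4x^3 - (8/3)x + 1/2
D^2 f = -12x^2 - 8/3
matching coefficients of g against c_0 f + c_1 Df + … from the top degree down determines the c_i
solution: c_0 = 3, c_1 = 1, c_2 = -1


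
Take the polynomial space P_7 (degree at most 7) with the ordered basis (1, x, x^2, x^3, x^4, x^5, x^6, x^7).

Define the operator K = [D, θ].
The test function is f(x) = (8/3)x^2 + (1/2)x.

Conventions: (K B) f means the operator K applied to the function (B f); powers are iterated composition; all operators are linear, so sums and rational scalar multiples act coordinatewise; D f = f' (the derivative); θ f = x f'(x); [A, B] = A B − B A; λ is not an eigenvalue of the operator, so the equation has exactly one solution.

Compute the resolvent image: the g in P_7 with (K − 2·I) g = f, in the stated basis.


g(x) = -(4/3)x^2 - (19/12)x - 19/24

write g with unknown coordinates in the stated basis and equate coefficients in (K − 2·I) g = f
solving from the highest basis element down gives g = -(4/3)x^2 - (19/12)x - 19/24
check: K g = -(8/3)x - 19/12
so K g − 2·g = (8/3)x^2 + (1/2)x = f ✓


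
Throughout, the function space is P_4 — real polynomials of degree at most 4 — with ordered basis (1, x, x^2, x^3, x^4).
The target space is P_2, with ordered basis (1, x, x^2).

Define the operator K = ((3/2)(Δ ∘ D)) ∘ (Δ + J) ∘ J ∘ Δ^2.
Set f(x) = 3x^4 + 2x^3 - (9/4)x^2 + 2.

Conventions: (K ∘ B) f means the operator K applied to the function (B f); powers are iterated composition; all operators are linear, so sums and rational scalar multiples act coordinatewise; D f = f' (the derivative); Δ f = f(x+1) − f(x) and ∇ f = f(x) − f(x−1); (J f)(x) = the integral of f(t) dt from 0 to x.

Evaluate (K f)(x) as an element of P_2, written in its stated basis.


Δ f = 12x^3 + 24x^2 + (27/2)x + 11/4
Δ Δ f = 36x^2 + 84x + 99/2
J Δ^2 f = 12x^3 + 42x^2 + (99/2)x
Δ (J ∘ Δ^2) f = 36x^2 + 120x + 207/2
J (J ∘ Δ^2) f = 3x^4 + 14x^3 + (99/4)x^2
(Δ + J) (J ∘ Δ^2) f = 3x^4 + 14x^3 + (243/4)x^2 + 120x + 207/2
D (Δ + J) (J ∘ Δ^2) f = 12x^3 + 42x^2 + (243/2)x + 120
Δ D (Δ + J) (J ∘ Δ^2) f = 36x^2 + 120x + 351/2
((3/2)(Δ ∘ D)) (Δ + J) (J ∘ Δ^2) f = 54x^2 + 180x + 1053/4

g(x) = 54x^2 + 180x + 1053/4


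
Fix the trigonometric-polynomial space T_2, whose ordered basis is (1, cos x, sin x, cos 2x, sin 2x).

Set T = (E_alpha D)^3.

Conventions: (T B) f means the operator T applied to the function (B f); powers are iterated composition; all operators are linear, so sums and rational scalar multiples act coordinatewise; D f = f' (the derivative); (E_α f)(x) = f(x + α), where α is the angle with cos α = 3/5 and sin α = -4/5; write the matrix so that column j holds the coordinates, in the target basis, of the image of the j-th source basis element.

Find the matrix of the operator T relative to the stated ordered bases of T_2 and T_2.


the matrix is [[0, 0, 0, 0, 0]; [0, -44/125, 117/125, 0, 0]; [0, -117/125, -44/125, 0, 0]; [0, 0, 0, 82368/15625, -94024/15625]; [0, 0, 0, 94024/15625, 82368/15625]] (rows listed top to bottom)

image of 1: 0
image of cos x: -(44/125)cos x - (117/125)sin x
image of sin x: (117/125)cos x - (44/125)sin x
image of cos 2x: (82368/15625)cos 2x + (94024/15625)sin 2x
image of sin 2x: -(94024/15625)cos 2x + (82368/15625)sin 2x
each image's coordinates form column j of the matrix


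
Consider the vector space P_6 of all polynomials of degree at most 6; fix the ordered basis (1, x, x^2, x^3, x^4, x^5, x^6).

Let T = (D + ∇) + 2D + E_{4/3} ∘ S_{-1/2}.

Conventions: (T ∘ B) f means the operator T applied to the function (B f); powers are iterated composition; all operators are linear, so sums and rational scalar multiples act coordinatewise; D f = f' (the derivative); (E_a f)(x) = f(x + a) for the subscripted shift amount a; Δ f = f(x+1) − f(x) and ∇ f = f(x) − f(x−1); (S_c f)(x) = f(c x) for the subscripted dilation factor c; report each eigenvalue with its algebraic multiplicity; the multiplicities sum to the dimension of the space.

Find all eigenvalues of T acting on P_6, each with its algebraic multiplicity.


λ = -1/2 (multiplicity 1), λ = -1/8 (multiplicity 1), λ = -1/32 (multiplicity 1), λ = 1/64 (multiplicity 1), λ = 1/16 (multiplicity 1), λ = 1/4 (multiplicity 1), λ = 1 (multiplicity 1)

image of 1: 1
image of x: -(1/2)x + 10/3
image of x^2: (1/4)x^2 + (26/3)x - 5/9
image of x^3: -(1/8)x^3 + (23/2)x^2 - (11/3)x + 19/27
image of x^4: (1/16)x^4 + (49/3)x^3 - (16/3)x^2 + (124/27)x - 65/81
image of x^5: -(1/32)x^5 + (475/24)x^4 - (95/9)x^3 + (250/27)x^2 - (445/81)x + 211/243
image of x^6: (1/64)x^6 + (193/8)x^5 - (175/12)x^4 + (560/27)x^3 - (385/27)x^2 + (518/81)x - 665/729
the matrix is upper triangular; its diagonal is (1, -1/2, 1/4, -1/8, 1/16, -1/32, 1/64)
for a triangular matrix the eigenvalues are the diagonal entries, with algebraic multiplicity their repetition count
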